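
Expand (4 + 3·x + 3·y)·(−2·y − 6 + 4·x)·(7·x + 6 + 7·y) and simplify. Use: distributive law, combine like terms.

−160·x·y − 324·y − 218·y^2 − 180·x − 144 + 58·x^2 + 126·x^2·y + 84·x^3 − 42·y^3

(4 + 3·x + 3·y)·(−2·y − 6 + 4·x)·(7·x + 6 + 7·y)
= (−8·y − 24 + 16·x − 6·x·y − 18·x + 12·x^2 − 6·y^2 − 18·y + 12·x·y)·(7·x + 6 + 7·y)    [distributive law]
= (−26·y − 24 − 2·x + 6·x·y + 12·x^2 − 6·y^2)·(7·x + 6 + 7·y)    [combine like terms]
= −182·x·y − 156·y − 182·y^2 − 168·x − 144 − 168·y − 14·x^2 − 12·x − 14·x·y + 42·x^2·y + 36·x·y + 42·x·y^2 + 84·x^3 + 72·x^2 + 84·x^2·y − 42·x·y^2 − 36·y^2 − 42·y^3    [distributive law]
= −160·x·y − 324·y − 218·y^2 − 180·x − 144 + 58·x^2 + 126·x^2·y + 84·x^3 − 42·y^3    [combine like terms]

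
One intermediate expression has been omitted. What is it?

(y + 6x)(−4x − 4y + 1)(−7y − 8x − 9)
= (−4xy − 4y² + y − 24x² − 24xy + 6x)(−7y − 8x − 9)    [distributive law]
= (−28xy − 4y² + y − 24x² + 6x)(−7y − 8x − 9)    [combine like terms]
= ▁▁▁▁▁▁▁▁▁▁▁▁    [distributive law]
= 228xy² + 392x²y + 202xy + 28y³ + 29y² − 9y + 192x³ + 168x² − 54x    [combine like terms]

By distributive law:

196xy² + 224x²y + 252xy + 28y³ + 32xy² + 36y² − 7y² − 8xy − 9y + 168x²y + 192x³ + 216x² − 42xy − 48x² − 54x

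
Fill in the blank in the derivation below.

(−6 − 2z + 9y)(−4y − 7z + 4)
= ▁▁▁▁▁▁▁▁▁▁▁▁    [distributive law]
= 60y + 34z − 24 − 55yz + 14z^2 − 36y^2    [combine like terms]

By distributive law:

24y + 42z − 24 + 8yz + 14z^2 − 8z − 36y^2 − 63yz + 36y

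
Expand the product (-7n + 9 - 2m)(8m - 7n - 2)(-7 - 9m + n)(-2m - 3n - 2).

(-7n + 9 - 2m)(8m - 7n - 2)(-7 - 9m + n)(-2m - 3n - 2)
= (-56mn + 49n^2 + 14n + 72m - 63n - 18 - 16m^2 + 14mn + 4m)(-7 - 9m + n)(-2m - 3n - 2)    [distributive law]
= (-42mn + 49n^2 - 49n + 76m - 18 - 16m^2)(-7 - 9m + n)(-2m - 3n - 2)    [combine like terms]
= (294mn + 378m^2n - 42mn^2 - 343n^2 - 441mn^2 + 49n^3 + 343n + 441mn - 49n^2 - 532m - 684m^2 + 76mn + 126 + 162m - 18n + 112m^2 + 144m^3 - 16m^2n)(-2m - 3n - 2)    [distributive law]
= (811mn + 362m^2n - 483mn^2 - 392n^2 + 49n^3 + 325n - 370m - 572m^2 + 126 + 144m^3)(-2m - 3n - 2)    [combine like terms]
= -1622m^2n - 2433mn^2 - 1622mn - 724m^3n - 1086m^2n^2 - 724m^2n + 966m^2n^2 + 1449mn^3 + 966mn^2 + 784mn^2 + 1176n^3 + 784n^2 - 98mn^3 - 147n^4 - 98n^3 - 650mn - 975n^2 - 650n + 740m^2 + 1110mn + 740m + 1144m^3 + 1716m^2n + 1144m^2 - 252m - 378n - 252 - 288m^4 - 432m^3n - 288m^3    [distributive law]
= -630m^2n - 683mn^2 - 1162mn - 1156m^3n - 120m^2n^2 + 1351mn^3 + 1078n^3 - 191n^2 - 147n^4 - 1028n + 1884m^2 + 488m + 856m^3 - 252 - 288m^4    [combine like terms]

-630m^2n - 683mn^2 - 1162mn - 1156m^3n - 120m^2n^2 + 1351mn^3 + 1078n^3 - 191n^2 - 147n^4 - 1028n + 1884m^2 + 488m + 856m^3 - 252 - 288m^4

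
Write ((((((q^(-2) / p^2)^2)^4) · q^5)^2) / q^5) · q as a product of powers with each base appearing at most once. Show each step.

p^(-32)q^(-26)

((((((q^(-2) / p^2)^2)^4) · q^5)^2) / q^5) · q
= ((((((q^(-2) / p^2)^2)^4)^2) · ((q^5)^2)) / q^5) · q    [power of a product]
= (((((q^(-2) / p^2)^2)^8) · ((q^5)^2)) / q^5) · q    [power of a power]
= ((((q^(-2) / p^2)^16) · ((q^5)^2)) / q^5) · q    [power of a power]
= (((((q^(-2))^16) / ((p^2)^16)) · ((q^5)^2)) / q^5) · q    [power of a quotient]
= (((q^(-32) / ((p^2)^16)) · ((q^5)^2)) / q^5) · q    [power of a power]
= (((q^(-32) / p^32) · ((q^5)^2)) / q^5) · q    [power of a power]
= (((q^(-32) / p^32) · q^10) / q^5) · q    [power of a power]
= p^(-32)q^(-26)    [quotient of powers; product of powers]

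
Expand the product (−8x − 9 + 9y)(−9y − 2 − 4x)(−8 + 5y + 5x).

(−8x − 9 + 9y)(−9y − 2 − 4x)(−8 + 5y + 5x)
= (72xy + 16x + 32x² + 81y + 18 + 36x − 81y² − 18y − 36xy)(−8 + 5y + 5x)    [distributive law]
= (36xy + 52x + 32x² + 63y + 18 − 81y²)(−8 + 5y + 5x)    [combine like terms]
= −288xy + 180xy² + 180x²y − 416x + 260xy + 260x² − 256x² + 160x²y + 160x³ − 504y + 315y² + 315xy − 144 + 90y + 90x + 648y² − 405y³ − 405xy²    [distributive law]
= 287xy − 225xy² + 340x²y − 326x + 4x² + 160x³ − 414y + 963y² − 144 − 405y³    [combine like terms]

287xy − 225xy² + 340x²y − 326x + 4x² + 160x³ − 414y + 963y² − 144 − 405y³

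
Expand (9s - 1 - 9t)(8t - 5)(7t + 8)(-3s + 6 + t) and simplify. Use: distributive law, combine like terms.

(9s - 1 - 9t)(8t - 5)(7t + 8)(-3s + 6 + t)
= (72st - 45s - 8t + 5 - 72t² + 45t)(7t + 8)(-3s + 6 + t)    [distributive law]
= (72st - 45s + 37t + 5 - 72t²)(7t + 8)(-3s + 6 + t)    [combine like terms]
= (504st² + 576st - 315st - 360s + 259t² + 296t + 35t + 40 - 504t³ - 576t²)(-3s + 6 + t)    [distributive law]
= (504st² + 261st - 360s - 317t² + 331t + 40 - 504t³)(-3s + 6 + t)    [combine like terms]
= -1512s²t² + 3024st² + 504st³ - 783s²t + 1566st + 261st² + 1080s² - 2160s - 360st + 951st² - 1902t² - 317t³ - 993st + 1986t + 331t² - 120s + 240 + 40t + 1512st³ - 3024t³ - 504t⁴    [distributive law]
= -1512s²t² + 4236st² + 2016st³ - 783s²t + 213st + 1080s² - 2280s - 1571t² - 3341t³ + 2026t + 240 - 504t⁴    [combine like terms]

-1512s²t² + 4236st² + 2016st³ - 783s²t + 213st + 1080s² - 2280s - 1571t² - 3341t³ + 2026t + 240 - 504t⁴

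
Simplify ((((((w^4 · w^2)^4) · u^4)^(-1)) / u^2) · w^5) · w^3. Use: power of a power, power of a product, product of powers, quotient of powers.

((((((w^4 · w^2)^4) · u^4)^(-1)) / u^2) · w^5) · w^3
= ((((((w^4 · w^2)^4)^(-1)) · ((u^4)^(-1))) / u^2) · w^5) · w^3    [power of a product]
= (((((w^4 · w^2)^(-4)) · ((u^4)^(-1))) / u^2) · w^5) · w^3    [power of a power]
= ((((((w^4)^(-4)) · ((w^2)^(-4))) · ((u^4)^(-1))) / u^2) · w^5) · w^3    [power of a product]
= ((((w^(-16) · ((w^2)^(-4))) · ((u^4)^(-1))) / u^2) · w^5) · w^3    [power of a power]
= ((((w^(-16) · w^(-8)) · ((u^4)^(-1))) / u^2) · w^5) · w^3    [power of a power]
= (((w^(-24) · ((u^4)^(-1))) / u^2) · w^5) · w^3    [product of powers]
= (((w^(-24) · u^(-4)) / u^2) · w^5) · w^3    [power of a power]
= u^(-6)w^(-16)    [quotient of powers; product of powers]

u^(-6)w^(-16)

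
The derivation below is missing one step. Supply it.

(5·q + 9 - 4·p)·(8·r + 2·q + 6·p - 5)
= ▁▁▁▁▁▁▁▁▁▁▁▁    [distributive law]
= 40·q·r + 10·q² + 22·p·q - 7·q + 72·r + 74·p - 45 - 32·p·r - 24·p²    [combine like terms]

After distributive law, the bracketed line is:

40·q·r + 10·q² + 30·p·q - 25·q + 72·r + 18·q + 54·p - 45 - 32·p·r - 8·p·q - 24·p² + 20·p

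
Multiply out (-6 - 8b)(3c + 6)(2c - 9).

-36c² + 90c + 324 - 48bc² + 120bc + 432b

(-6 - 8b)(3c + 6)(2c - 9)
= (-18c - 36 - 24bc - 48b)(2c - 9)    [distributive law]
= -36c² + 162c - 72c + 324 - 48bc² + 216bc - 96bc + 432b    [distributive law]
= -36c² + 90c + 324 - 48bc² + 120bc + 432b    [combine like terms]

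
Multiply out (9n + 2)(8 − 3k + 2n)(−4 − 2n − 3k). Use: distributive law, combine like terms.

(9n + 2)(8 − 3k + 2n)(−4 − 2n − 3k)
= (72n − 27kn + 18n^2 + 16 − 6k + 4n)(−4 − 2n − 3k)    [distributive law]
= (76n − 27kn + 18n^2 + 16 − 6k)(−4 − 2n − 3k)    [combine like terms]
= −304n − 152n^2 − 228kn + 108kn + 54kn^2 + 81k^2n − 72n^2 − 36n^3 − 54kn^2 − 64 − 32n − 48k + 24k + 12kn + 18k^2    [distributive law]
= −336n − 224n^2 − 108kn + 81k^2n − 36n^3 − 64 − 24k + 18k^2    [combine like terms]

−336n − 224n^2 − 108kn + 81k^2n − 36n^3 − 64 − 24k + 18k^2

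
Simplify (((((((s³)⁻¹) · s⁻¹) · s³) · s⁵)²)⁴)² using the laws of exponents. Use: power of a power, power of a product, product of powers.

(((((((s³)⁻¹) · s⁻¹) · s³) · s⁵)²)⁴)²
= ((((((s³)⁻¹) · s⁻¹) · s³) · s⁵)²)⁸    [power of a power]
= (((((s³)⁻¹) · s⁻¹) · s³) · s⁵)¹⁶    [power of a power]
= (((((s³)⁻¹) · s⁻¹) · s³)¹⁶) · ((s⁵)¹⁶)    [power of a product]
= (((((s³)⁻¹) · s⁻¹)¹⁶) · ((s³)¹⁶)) · ((s⁵)¹⁶)    [power of a product]
= (((((s³)⁻¹)¹⁶) · ((s⁻¹)¹⁶)) · ((s³)¹⁶)) · ((s⁵)¹⁶)    [power of a product]
= ((((s³)⁻¹⁶) · ((s⁻¹)¹⁶)) · ((s³)¹⁶)) · ((s⁵)¹⁶)    [power of a power]
= ((s⁻⁴⁸ · ((s⁻¹)¹⁶)) · ((s³)¹⁶)) · ((s⁵)¹⁶)    [power of a power]
= ((s⁻⁴⁸ · s⁻¹⁶) · ((s³)¹⁶)) · ((s⁵)¹⁶)    [power of a power]
= (s⁻⁶⁴ · ((s³)¹⁶)) · ((s⁵)¹⁶)    [product of powers]
= (s⁻⁶⁴ · s⁴⁸) · ((s⁵)¹⁶)    [power of a power]
= s⁻¹⁶ · ((s⁵)¹⁶)    [product of powers]
= s⁻¹⁶ · s⁸⁰    [power of a power]
= s⁶⁴    [product of powers]

s⁶⁴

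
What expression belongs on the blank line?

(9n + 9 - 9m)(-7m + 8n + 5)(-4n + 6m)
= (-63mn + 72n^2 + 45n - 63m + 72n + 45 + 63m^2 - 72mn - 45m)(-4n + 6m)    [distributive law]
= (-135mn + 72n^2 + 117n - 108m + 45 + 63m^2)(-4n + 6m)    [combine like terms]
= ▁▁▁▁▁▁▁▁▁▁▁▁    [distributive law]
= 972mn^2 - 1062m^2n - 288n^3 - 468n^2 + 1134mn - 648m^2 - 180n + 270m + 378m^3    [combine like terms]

Applying distributive law to the line above:

540mn^2 - 810m^2n - 288n^3 + 432mn^2 - 468n^2 + 702mn + 432mn - 648m^2 - 180n + 270m - 252m^2n + 378m^3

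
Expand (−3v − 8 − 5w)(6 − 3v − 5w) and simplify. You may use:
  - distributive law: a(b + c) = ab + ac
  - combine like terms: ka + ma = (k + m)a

(−3v − 8 − 5w)(6 − 3v − 5w)
= −18v + 9v^2 + 15vw − 48 + 24v + 40w − 30w + 15vw + 25w^2    [distributive law]
= 6v + 9v^2 + 30vw − 48 + 10w + 25w^2    [combine like terms]

6v + 9v^2 + 30vw − 48 + 10w + 25w^2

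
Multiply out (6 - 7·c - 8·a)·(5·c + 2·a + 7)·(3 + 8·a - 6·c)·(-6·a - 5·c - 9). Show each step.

(6 - 7·c - 8·a)·(5·c + 2·a + 7)·(3 + 8·a - 6·c)·(-6·a - 5·c - 9)
= (30·c + 12·a + 42 - 35·c² - 14·a·c - 49·c - 40·a·c - 16·a² - 56·a)·(3 + 8·a - 6·c)·(-6·a - 5·c - 9)    [distributive law]
= (-19·c - 44·a + 42 - 35·c² - 54·a·c - 16·a²)·(3 + 8·a - 6·c)·(-6·a - 5·c - 9)    [combine like terms]
= (-57·c - 152·a·c + 114·c² - 132·a - 352·a² + 264·a·c + 126 + 336·a - 252·c - 105·c² - 280·a·c² + 210·c³ - 162·a·c - 432·a²·c + 324·a·c² - 48·a² - 128·a³ + 96·a²·c)·(-6·a - 5·c - 9)    [distributive law]
= (-309·c - 50·a·c + 9·c² + 204·a - 400·a² + 126 + 44·a·c² + 210·c³ - 336·a²·c - 128·a³)·(-6·a - 5·c - 9)    [combine like terms]
= 1854·a·c + 1545·c² + 2781·c + 300·a²·c + 250·a·c² + 450·a·c - 54·a·c² - 45·c³ - 81·c² - 1224·a² - 1020·a·c - 1836·a + 2400·a³ + 2000·a²·c + 3600·a² - 756·a - 630·c - 1134 - 264·a²·c² - 220·a·c³ - 396·a·c² - 1260·a·c³ - 1050·c⁴ - 1890·c³ + 2016·a³·c + 1680·a²·c² + 3024·a²·c + 768·a⁴ + 640·a³·c + 1152·a³    [distributive law]
= 1284·a·c + 1464·c² + 2151·c + 5324·a²·c - 200·a·c² - 1935·c³ + 2376·a² - 2592·a + 3552·a³ - 1134 + 1416·a²·c² - 1480·a·c³ - 1050·c⁴ + 2656·a³·c + 768·a⁴    [combine like terms]

1284·a·c + 1464·c² + 2151·c + 5324·a²·c - 200·a·c² - 1935·c³ + 2376·a² - 2592·a + 3552·a³ - 1134 + 1416·a²·c² - 1480·a·c³ - 1050·c⁴ + 2656·a³·c + 768·a⁴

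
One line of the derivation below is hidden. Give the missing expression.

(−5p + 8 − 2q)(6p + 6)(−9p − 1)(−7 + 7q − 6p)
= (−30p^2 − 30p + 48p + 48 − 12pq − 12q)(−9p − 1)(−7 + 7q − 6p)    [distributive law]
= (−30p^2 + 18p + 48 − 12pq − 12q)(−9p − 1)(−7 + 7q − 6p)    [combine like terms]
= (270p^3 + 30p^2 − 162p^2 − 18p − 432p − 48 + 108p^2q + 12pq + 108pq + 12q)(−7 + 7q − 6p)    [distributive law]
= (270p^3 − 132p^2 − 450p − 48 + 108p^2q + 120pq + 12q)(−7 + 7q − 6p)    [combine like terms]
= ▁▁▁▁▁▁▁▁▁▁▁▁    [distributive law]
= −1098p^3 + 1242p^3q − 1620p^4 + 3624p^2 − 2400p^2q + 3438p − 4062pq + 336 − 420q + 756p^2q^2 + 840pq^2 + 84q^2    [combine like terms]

Applying distributive law to the line above:

−1890p^3 + 1890p^3q − 1620p^4 + 924p^2 − 924p^2q + 792p^3 + 3150p − 3150pq + 2700p^2 + 336 − 336q + 288p − 756p^2q + 756p^2q^2 − 648p^3q − 840pq + 840pq^2 − 720p^2q − 84q + 84q^2 − 72pq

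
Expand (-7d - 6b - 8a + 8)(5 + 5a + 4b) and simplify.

(-7d - 6b - 8a + 8)(5 + 5a + 4b)
= -35d - 35ad - 28bd - 30b - 30ab - 24b² - 40a - 40a² - 32ab + 40 + 40a + 32b    [distributive law]
= -35d - 35ad - 28bd + 2b - 62ab - 24b² - 40a² + 40    [combine like terms]

-35d - 35ad - 28bd + 2b - 62ab - 24b² - 40a² + 40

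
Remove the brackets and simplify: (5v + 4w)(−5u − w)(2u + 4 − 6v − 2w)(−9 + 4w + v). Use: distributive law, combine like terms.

(5v + 4w)(−5u − w)(2u + 4 − 6v − 2w)(−9 + 4w + v)
= (−25uv − 5vw − 20uw − 4w²)(2u + 4 − 6v − 2w)(−9 + 4w + v)    [distributive law]
= (−50u²v − 100uv + 150uv² + 50uvw − 10uvw − 20vw + 30v²w + 10vw² − 40u²w − 80uw + 120uvw + 40uw² − 8uw² − 16w² + 24vw² + 8w³)(−9 + 4w + v)    [distributive law]
= (−50u²v − 100uv + 150uv² + 160uvw − 20vw + 30v²w + 34vw² − 40u²w − 80uw + 32uw² − 16w² + 8w³)(−9 + 4w + v)    [combine like terms]
= 450u²v − 200u²vw − 50u²v² + 900uv − 400uvw − 100uv² − 1350uv² + 600uv²w + 150uv³ − 1440uvw + 640uvw² + 160uv²w + 180vw − 80vw² − 20v²w − 270v²w + 120v²w² + 30v³w − 306vw² + 136vw³ + 34v²w² + 360u²w − 160u²w² − 40u²vw + 720uw − 320uw² − 80uvw − 288uw² + 128uw³ + 32uvw² + 144w² − 64w³ − 16vw² − 72w³ + 32w⁴ + 8vw³    [distributive law]
= 450u²v − 240u²vw − 50u²v² + 900uv − 1920uvw − 1450uv² + 760uv²w + 150uv³ + 672uvw² + 180vw − 402vw² − 290v²w + 154v²w² + 30v³w + 144vw³ + 360u²w − 160u²w² + 720uw − 608uw² + 128uw³ + 144w² − 136w³ + 32w⁴    [combine like terms]

450u²v − 240u²vw − 50u²v² + 900uv − 1920uvw − 1450uv² + 760uv²w + 150uv³ + 672uvw² + 180vw − 402vw² − 290v²w + 154v²w² + 30v³w + 144vw³ + 360u²w − 160u²w² + 720uw − 608uw² + 128uw³ + 144w² − 136w³ + 32w⁴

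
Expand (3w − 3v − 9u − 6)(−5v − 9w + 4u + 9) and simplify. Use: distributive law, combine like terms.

12vw − 27w^2 + 93uw + 81w + 15v^2 + 33uv + 3v − 36u^2 − 105u − 54

(3w − 3v − 9u − 6)(−5v − 9w + 4u + 9)
= −15vw − 27w^2 + 12uw + 27w + 15v^2 + 27vw − 12uv − 27v + 45uv + 81uw − 36u^2 − 81u + 30v + 54w − 24u − 54    [distributive law]
= 12vw − 27w^2 + 93uw + 81w + 15v^2 + 33uv + 3v − 36u^2 − 105u − 54    [combine like terms]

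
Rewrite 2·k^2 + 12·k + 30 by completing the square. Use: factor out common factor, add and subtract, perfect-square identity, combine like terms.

2·k^2 + 12·k + 30
= 2(k^2 + 6·k) + 30    [factor out 2 from the k-terms]
= 2(k^2 + 6·k + 9 − 9) + 30    [add and subtract 9 inside the bracket]
= 2(k + 3)^2 − 18 + 30    [perfect-square identity]
= 2(k + 3)^2 + 12    [combine constants]

2(k + 3)^2 + 12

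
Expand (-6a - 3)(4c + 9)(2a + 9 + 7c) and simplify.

(-6a - 3)(4c + 9)(2a + 9 + 7c)
= (-24ac - 54a - 12c - 27)(2a + 9 + 7c)    [distributive law]
= -48a^2c - 216ac - 168ac^2 - 108a^2 - 486a - 378ac - 24ac - 108c - 84c^2 - 54a - 243 - 189c    [distributive law]
= -48a^2c - 618ac - 168ac^2 - 108a^2 - 540a - 297c - 84c^2 - 243    [combine like terms]

-48a^2c - 618ac - 168ac^2 - 108a^2 - 540a - 297c - 84c^2 - 243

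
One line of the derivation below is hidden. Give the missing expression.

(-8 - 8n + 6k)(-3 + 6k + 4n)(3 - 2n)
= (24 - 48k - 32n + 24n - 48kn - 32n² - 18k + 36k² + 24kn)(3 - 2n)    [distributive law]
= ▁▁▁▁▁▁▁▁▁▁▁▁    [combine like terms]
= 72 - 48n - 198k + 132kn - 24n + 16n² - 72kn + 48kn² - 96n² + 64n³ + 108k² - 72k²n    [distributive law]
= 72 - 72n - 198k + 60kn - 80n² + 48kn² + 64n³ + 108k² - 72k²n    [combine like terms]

Applying combine like terms to the line above:

(24 - 66k - 8n - 24kn - 32n² + 36k²)(3 - 2n)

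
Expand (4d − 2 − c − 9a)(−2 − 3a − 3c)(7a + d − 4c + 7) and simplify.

−116ad − 8d^2 − 44cd − 52d − 57a^2d − 12ad^2 − 6acd − 12cd^2 + 51c^2d + 196a + 40c + 28 + 357a^2 + 170ac − 11c^2 + 102a^2c − 99ac^2 − 12c^3 + 189a^3

(4d − 2 − c − 9a)(−2 − 3a − 3c)(7a + d − 4c + 7)
= (−8d − 12ad − 12cd + 4 + 6a + 6c + 2c + 3ac + 3c^2 + 18a + 27a^2 + 27ac)(7a + d − 4c + 7)    [distributive law]
= (−8d − 12ad − 12cd + 4 + 24a + 8c + 30ac + 3c^2 + 27a^2)(7a + d − 4c + 7)    [combine like terms]
= −56ad − 8d^2 + 32cd − 56d − 84a^2d − 12ad^2 + 48acd − 84ad − 84acd − 12cd^2 + 48c^2d − 84cd + 28a + 4d − 16c + 28 + 168a^2 + 24ad − 96ac + 168a + 56ac + 8cd − 32c^2 + 56c + 210a^2c + 30acd − 120ac^2 + 210ac + 21ac^2 + 3c^2d − 12c^3 + 21c^2 + 189a^3 + 27a^2d − 108a^2c + 189a^2    [distributive law]
= −116ad − 8d^2 − 44cd − 52d − 57a^2d − 12ad^2 − 6acd − 12cd^2 + 51c^2d + 196a + 40c + 28 + 357a^2 + 170ac − 11c^2 + 102a^2c − 99ac^2 − 12c^3 + 189a^3    [combine like terms]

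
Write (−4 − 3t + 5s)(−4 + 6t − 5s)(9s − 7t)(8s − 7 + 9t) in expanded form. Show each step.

(−4 − 3t + 5s)(−4 + 6t − 5s)(9s − 7t)(8s − 7 + 9t)
= (16 − 24t + 20s + 12t − 18t² + 15st − 20s + 30st − 25s²)(9s − 7t)(8s − 7 + 9t)    [distributive law]
= (16 − 12t − 18t² + 45st − 25s²)(9s − 7t)(8s − 7 + 9t)    [combine like terms]
= (144s − 112t − 108st + 84t² − 162st² + 126t³ + 405s²t − 315st² − 225s³ + 175s²t)(8s − 7 + 9t)    [distributive law]
= (144s − 112t − 108st + 84t² − 477st² + 126t³ + 580s²t − 225s³)(8s − 7 + 9t)    [combine like terms]
= 1152s² − 1008s + 1296st − 896st + 784t − 1008t² − 864s²t + 756st − 972st² + 672st² − 588t² + 756t³ − 3816s²t² + 3339st² − 4293st³ + 1008st³ − 882t³ + 1134t⁴ + 4640s³t − 4060s²t + 5220s²t² − 1800s⁴ + 1575s³ − 2025s³t    [distributive law]
= 1152s² − 1008s + 1156st + 784t − 1596t² − 4924s²t + 3039st² − 126t³ + 1404s²t² − 3285st³ + 1134t⁴ + 2615s³t − 1800s⁴ + 1575s³    [combine like terms]

1152s² − 1008s + 1156st + 784t − 1596t² − 4924s²t + 3039st² − 126t³ + 1404s²t² − 3285st³ + 1134t⁴ + 2615s³t − 1800s⁴ + 1575s³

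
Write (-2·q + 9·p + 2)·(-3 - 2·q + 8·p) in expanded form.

(-2·q + 9·p + 2)·(-3 - 2·q + 8·p)
= 6·q + 4·q² - 16·p·q - 27·p - 18·p·q + 72·p² - 6 - 4·q + 16·p    [distributive law]
= 2·q + 4·q² - 34·p·q - 11·p + 72·p² - 6    [combine like terms]

2·q + 4·q² - 34·p·q - 11·p + 72·p² - 6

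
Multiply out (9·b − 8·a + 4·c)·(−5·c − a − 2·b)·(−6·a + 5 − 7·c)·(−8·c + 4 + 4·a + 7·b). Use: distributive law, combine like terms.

(9·b − 8·a + 4·c)·(−5·c − a − 2·b)·(−6·a + 5 − 7·c)·(−8·c + 4 + 4·a + 7·b)
= (−45·b·c − 9·a·b − 18·b² + 40·a·c + 8·a² + 16·a·b − 20·c² − 4·a·c − 8·b·c)·(−6·a + 5 − 7·c)·(−8·c + 4 + 4·a + 7·b)    [distributive law]
= (−53·b·c + 7·a·b − 18·b² + 36·a·c + 8·a² − 20·c²)·(−6·a + 5 − 7·c)·(−8·c + 4 + 4·a + 7·b)    [combine like terms]
= (318·a·b·c − 265·b·c + 371·b·c² − 42·a²·b + 35·a·b − 49·a·b·c + 108·a·b² − 90·b² + 126·b²·c − 216·a²·c + 180·a·c − 252·a·c² − 48·a³ + 40·a² − 56·a²·c + 120·a·c² − 100·c² + 140·c³)·(−8·c + 4 + 4·a + 7·b)    [distributive law]
= (269·a·b·c − 265·b·c + 371·b·c² − 42·a²·b + 35·a·b + 108·a·b² − 90·b² + 126·b²·c − 272·a²·c + 180·a·c − 132·a·c² − 48·a³ + 40·a² − 100·c² + 140·c³)·(−8·c + 4 + 4·a + 7·b)    [combine like terms]
= −2152·a·b·c² + 1076·a·b·c + 1076·a²·b·c + 1883·a·b²·c + 2120·b·c² − 1060·b·c − 1060·a·b·c − 1855·b²·c − 2968·b·c³ + 1484·b·c² + 1484·a·b·c² + 2597·b²·c² + 336·a²·b·c − 168·a²·b − 168·a³·b − 294·a²·b² − 280·a·b·c + 140·a·b + 140·a²·b + 245·a·b² − 864·a·b²·c + 432·a·b² + 432·a²·b² + 756·a·b³ + 720·b²·c − 360·b² − 360·a·b² − 630·b³ − 1008·b²·c² + 504·b²·c + 504·a·b²·c + 882·b³·c + 2176·a²·c² − 1088·a²·c − 1088·a³·c − 1904·a²·b·c − 1440·a·c² + 720·a·c + 720·a²·c + 1260·a·b·c + 1056·a·c³ − 528·a·c² − 528·a²·c² − 924·a·b·c² + 384·a³·c − 192·a³ − 192·a⁴ − 336·a³·b − 320·a²·c + 160·a² + 160·a³ + 280·a²·b + 800·c³ − 400·c² − 400·a·c² − 700·b·c² − 1120·c⁴ + 560·c³ + 560·a·c³ + 980·b·c³    [distributive law]
= −1592·a·b·c² + 996·a·b·c − 492·a²·b·c + 1523·a·b²·c + 2904·b·c² − 1060·b·c − 631·b²·c − 1988·b·c³ + 1589·b²·c² + 252·a²·b − 504·a³·b + 138·a²·b² + 140·a·b + 317·a·b² + 756·a·b³ − 360·b² − 630·b³ + 882·b³·c + 1648·a²·c² − 688·a²·c − 704·a³·c − 2368·a·c² + 720·a·c + 1616·a·c³ − 32·a³ − 192·a⁴ + 160·a² + 1360·c³ − 400·c² − 1120·c⁴    [combine like terms]

−1592·a·b·c² + 996·a·b·c − 492·a²·b·c + 1523·a·b²·c + 2904·b·c² − 1060·b·c − 631·b²·c − 1988·b·c³ + 1589·b²·c² + 252·a²·b − 504·a³·b + 138·a²·b² + 140·a·b + 317·a·b² + 756·a·b³ − 360·b² − 630·b³ + 882·b³·c + 1648·a²·c² − 688·a²·c − 704·a³·c − 2368·a·c² + 720·a·c + 1616·a·c³ − 32·a³ − 192·a⁴ + 160·a² + 1360·c³ − 400·c² − 1120·c⁴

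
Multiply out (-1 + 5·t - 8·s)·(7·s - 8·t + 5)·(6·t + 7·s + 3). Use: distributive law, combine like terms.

(-1 + 5·t - 8·s)·(7·s - 8·t + 5)·(6·t + 7·s + 3)
= (-7·s + 8·t - 5 + 35·s·t - 40·t^2 + 25·t - 56·s^2 + 64·s·t - 40·s)·(6·t + 7·s + 3)    [distributive law]
= (-47·s + 33·t - 5 + 99·s·t - 40·t^2 - 56·s^2)·(6·t + 7·s + 3)    [combine like terms]
= -282·s·t - 329·s^2 - 141·s + 198·t^2 + 231·s·t + 99·t - 30·t - 35·s - 15 + 594·s·t^2 + 693·s^2·t + 297·s·t - 240·t^3 - 280·s·t^2 - 120·t^2 - 336·s^2·t - 392·s^3 - 168·s^2    [distributive law]
= 246·s·t - 497·s^2 - 176·s + 78·t^2 + 69·t - 15 + 314·s·t^2 + 357·s^2·t - 240·t^3 - 392·s^3    [combine like terms]

246·s·t - 497·s^2 - 176·s + 78·t^2 + 69·t - 15 + 314·s·t^2 + 357·s^2·t - 240·t^3 - 392·s^3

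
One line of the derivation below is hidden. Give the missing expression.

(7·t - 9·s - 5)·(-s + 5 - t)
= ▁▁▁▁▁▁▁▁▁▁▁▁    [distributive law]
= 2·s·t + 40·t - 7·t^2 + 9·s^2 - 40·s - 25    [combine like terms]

Applying distributive law to the line above:

-7·s·t + 35·t - 7·t^2 + 9·s^2 - 45·s + 9·s·t + 5·s - 25 + 5·t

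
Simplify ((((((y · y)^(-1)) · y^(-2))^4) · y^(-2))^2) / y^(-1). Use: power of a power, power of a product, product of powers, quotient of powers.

((((((y · y)^(-1)) · y^(-2))^4) · y^(-2))^2) / y^(-1)
= ((((((y · y)^(-1)) · y^(-2))^4)^2) · ((y^(-2))^2)) / y^(-1)    [power of a product]
= (((((y · y)^(-1)) · y^(-2))^8) · ((y^(-2))^2)) / y^(-1)    [power of a power]
= (((((y · y)^(-1))^8) · ((y^(-2))^8)) · ((y^(-2))^2)) / y^(-1)    [power of a product]
= ((((y · y)^(-8)) · ((y^(-2))^8)) · ((y^(-2))^2)) / y^(-1)    [power of a power]
= ((((y^(-8)) · (y^(-8))) · ((y^(-2))^8)) · ((y^(-2))^2)) / y^(-1)    [power of a product]
= ((y^(-16) · ((y^(-2))^8)) · ((y^(-2))^2)) / y^(-1)    [product of powers]
= ((y^(-16) · y^(-16)) · ((y^(-2))^2)) / y^(-1)    [power of a power]
= (y^(-32) · ((y^(-2))^2)) / y^(-1)    [product of powers]
= (y^(-32) · y^(-4)) / y^(-1)    [power of a power]
= y^(-36) / y^(-1)    [product of powers]
= y^(-35)    [quotient of powers]

y^(-35)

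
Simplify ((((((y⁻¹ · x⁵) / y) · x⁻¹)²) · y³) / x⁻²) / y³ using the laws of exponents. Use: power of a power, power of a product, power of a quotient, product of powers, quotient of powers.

x¹⁰y⁻⁴

((((((y⁻¹ · x⁵) / y) · x⁻¹)²) · y³) / x⁻²) / y³
= ((((((y⁻¹ · x⁵) / y)²) · ((x⁻¹)²)) · y³) / x⁻²) / y³    [power of a product]
= ((((((y⁻¹ · x⁵)²) / (y²)) · ((x⁻¹)²)) · y³) / x⁻²) / y³    [power of a quotient]
= (((((((y⁻¹)²) · ((x⁵)²)) / (y²)) · ((x⁻¹)²)) · y³) / x⁻²) / y³    [power of a product]
= (((((y⁻² · ((x⁵)²)) / (y²)) · ((x⁻¹)²)) · y³) / x⁻²) / y³    [power of a power]
= (((((y⁻² · x¹⁰) / (y²)) · ((x⁻¹)²)) · y³) / x⁻²) / y³    [power of a power]
= (((((y⁻² · x¹⁰) / y²) · x⁻²) · y³) / x⁻²) / y³    [power of a power]
= x¹⁰y⁻⁴    [quotient of powers; product of powers]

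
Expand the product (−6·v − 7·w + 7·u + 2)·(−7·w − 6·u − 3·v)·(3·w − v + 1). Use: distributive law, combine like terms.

(−6·v − 7·w + 7·u + 2)·(−7·w − 6·u − 3·v)·(3·w − v + 1)
= (42·v·w + 36·u·v + 18·v^2 + 49·w^2 + 42·u·w + 21·v·w − 49·u·w − 42·u^2 − 21·u·v − 14·w − 12·u − 6·v)·(3·w − v + 1)    [distributive law]
= (63·v·w + 15·u·v + 18·v^2 + 49·w^2 − 7·u·w − 42·u^2 − 14·w − 12·u − 6·v)·(3·w − v + 1)    [combine like terms]
= 189·v·w^2 − 63·v^2·w + 63·v·w + 45·u·v·w − 15·u·v^2 + 15·u·v + 54·v^2·w − 18·v^3 + 18·v^2 + 147·w^3 − 49·v·w^2 + 49·w^2 − 21·u·w^2 + 7·u·v·w − 7·u·w − 126·u^2·w + 42·u^2·v − 42·u^2 − 42·w^2 + 14·v·w − 14·w − 36·u·w + 12·u·v − 12·u − 18·v·w + 6·v^2 − 6·v    [distributive law]
= 140·v·w^2 − 9·v^2·w + 59·v·w + 52·u·v·w − 15·u·v^2 + 27·u·v − 18·v^3 + 24·v^2 + 147·w^3 + 7·w^2 − 21·u·w^2 − 43·u·w − 126·u^2·w + 42·u^2·v − 42·u^2 − 14·w − 12·u − 6·v    [combine like terms]

140·v·w^2 − 9·v^2·w + 59·v·w + 52·u·v·w − 15·u·v^2 + 27·u·v − 18·v^3 + 24·v^2 + 147·w^3 + 7·w^2 − 21·u·w^2 − 43·u·w − 126·u^2·w + 42·u^2·v − 42·u^2 − 14·w − 12·u − 6·v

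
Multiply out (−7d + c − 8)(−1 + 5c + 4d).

−25d − 31cd − 28d^2 − 41c + 5c^2 + 8

(−7d + c − 8)(−1 + 5c + 4d)
= 7d − 35cd − 28d^2 − c + 5c^2 + 4cd + 8 − 40c − 32d    [distributive law]
= −25d − 31cd − 28d^2 − 41c + 5c^2 + 8    [combine like terms]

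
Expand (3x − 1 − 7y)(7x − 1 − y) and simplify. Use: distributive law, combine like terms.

21x² − 10x − 52xy + 1 + 8y + 7y²

(3x − 1 − 7y)(7x − 1 − y)
= 21x² − 3x − 3xy − 7x + 1 + y − 49xy + 7y + 7y²    [distributive law]
= 21x² − 10x − 52xy + 1 + 8y + 7y²    [combine like terms]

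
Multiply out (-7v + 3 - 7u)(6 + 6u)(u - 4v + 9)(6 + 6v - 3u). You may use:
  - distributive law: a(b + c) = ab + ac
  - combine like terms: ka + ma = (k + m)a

-1782uv - 1440uv² - 684u²v - 1692v² + 1008v³ - 1728v + 252u²v² - 630u³v + 1008uv³ - 1674u - 1818u² + 972 + 954u³ + 126u⁴

(-7v + 3 - 7u)(6 + 6u)(u - 4v + 9)(6 + 6v - 3u)
= (-42v - 42uv + 18 + 18u - 42u - 42u²)(u - 4v + 9)(6 + 6v - 3u)    [distributive law]
= (-42v - 42uv + 18 - 24u - 42u²)(u - 4v + 9)(6 + 6v - 3u)    [combine like terms]
= (-42uv + 168v² - 378v - 42u²v + 168uv² - 378uv + 18u - 72v + 162 - 24u² + 96uv - 216u - 42u³ + 168u²v - 378u²)(6 + 6v - 3u)    [distributive law]
= (-324uv + 168v² - 450v + 126u²v + 168uv² - 198u + 162 - 402u² - 42u³)(6 + 6v - 3u)    [combine like terms]
= -1944uv - 1944uv² + 972u²v + 1008v² + 1008v³ - 504uv² - 2700v - 2700v² + 1350uv + 756u²v + 756u²v² - 378u³v + 1008uv² + 1008uv³ - 504u²v² - 1188u - 1188uv + 594u² + 972 + 972v - 486u - 2412u² - 2412u²v + 1206u³ - 252u³ - 252u³v + 126u⁴    [distributive law]
= -1782uv - 1440uv² - 684u²v - 1692v² + 1008v³ - 1728v + 252u²v² - 630u³v + 1008uv³ - 1674u - 1818u² + 972 + 954u³ + 126u⁴    [combine like terms]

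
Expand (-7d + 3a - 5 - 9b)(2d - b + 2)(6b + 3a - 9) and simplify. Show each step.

(-7d + 3a - 5 - 9b)(2d - b + 2)(6b + 3a - 9)
= (-14d^2 + 7bd - 14d + 6ad - 3ab + 6a - 10d + 5b - 10 - 18bd + 9b^2 - 18b)(6b + 3a - 9)    [distributive law]
= (-14d^2 - 11bd - 24d + 6ad - 3ab + 6a - 13b - 10 + 9b^2)(6b + 3a - 9)    [combine like terms]
= -84bd^2 - 42ad^2 + 126d^2 - 66b^2d - 33abd + 99bd - 144bd - 72ad + 216d + 36abd + 18a^2d - 54ad - 18ab^2 - 9a^2b + 27ab + 36ab + 18a^2 - 54a - 78b^2 - 39ab + 117b - 60b - 30a + 90 + 54b^3 + 27ab^2 - 81b^2    [distributive law]
= -84bd^2 - 42ad^2 + 126d^2 - 66b^2d + 3abd - 45bd - 126ad + 216d + 18a^2d + 9ab^2 - 9a^2b + 24ab + 18a^2 - 84a - 159b^2 + 57b + 90 + 54b^3    [combine like terms]

-84bd^2 - 42ad^2 + 126d^2 - 66b^2d + 3abd - 45bd - 126ad + 216d + 18a^2d + 9ab^2 - 9a^2b + 24ab + 18a^2 - 84a - 159b^2 + 57b + 90 + 54b^3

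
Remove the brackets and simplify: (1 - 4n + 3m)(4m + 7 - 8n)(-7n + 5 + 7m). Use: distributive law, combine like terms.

-627mn + 174m + 235m² - 229n + 35 + 412n² + 504mn² - 364m²n - 224n³ + 84m³

(1 - 4n + 3m)(4m + 7 - 8n)(-7n + 5 + 7m)
= (4m + 7 - 8n - 16mn - 28n + 32n² + 12m² + 21m - 24mn)(-7n + 5 + 7m)    [distributive law]
= (25m + 7 - 36n - 40mn + 32n² + 12m²)(-7n + 5 + 7m)    [combine like terms]
= -175mn + 125m + 175m² - 49n + 35 + 49m + 252n² - 180n - 252mn + 280mn² - 200mn - 280m²n - 224n³ + 160n² + 224mn² - 84m²n + 60m² + 84m³    [distributive law]
= -627mn + 174m + 235m² - 229n + 35 + 412n² + 504mn² - 364m²n - 224n³ + 84m³    [combine like terms]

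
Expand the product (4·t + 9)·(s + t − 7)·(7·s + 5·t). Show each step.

28·s²·t + 48·s·t² + 20·t³ − 88·s·t − 95·t² + 63·s² − 441·s − 315·t

(4·t + 9)·(s + t − 7)·(7·s + 5·t)
= (4·s·t + 4·t² − 28·t + 9·s + 9·t − 63)·(7·s + 5·t)    [distributive law]
= (4·s·t + 4·t² − 19·t + 9·s − 63)·(7·s + 5·t)    [combine like terms]
= 28·s²·t + 20·s·t² + 28·s·t² + 20·t³ − 133·s·t − 95·t² + 63·s² + 45·s·t − 441·s − 315·t    [distributive law]
= 28·s²·t + 48·s·t² + 20·t³ − 88·s·t − 95·t² + 63·s² − 441·s − 315·t    [combine like terms]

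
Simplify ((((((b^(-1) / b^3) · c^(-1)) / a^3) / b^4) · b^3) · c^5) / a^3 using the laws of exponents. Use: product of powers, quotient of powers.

a^(-6)b^(-5)c^4

((((((b^(-1) / b^3) · c^(-1)) / a^3) / b^4) · b^3) · c^5) / a^3
= (((((b^(-4) · c^(-1)) / a^3) / b^4) · b^3) · c^5) / a^3    [quotient of powers]
= a^(-6)b^(-5)c^4    [quotient of powers; product of powers]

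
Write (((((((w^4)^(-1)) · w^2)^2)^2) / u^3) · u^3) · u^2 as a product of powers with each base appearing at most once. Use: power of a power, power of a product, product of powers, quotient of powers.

u^2w^(-8)

(((((((w^4)^(-1)) · w^2)^2)^2) / u^3) · u^3) · u^2
= ((((((w^4)^(-1)) · w^2)^4) / u^3) · u^3) · u^2    [power of a power]
= ((((((w^4)^(-1))^4) · ((w^2)^4)) / u^3) · u^3) · u^2    [power of a product]
= (((((w^4)^(-4)) · ((w^2)^4)) / u^3) · u^3) · u^2    [power of a power]
= (((w^(-16) · ((w^2)^4)) / u^3) · u^3) · u^2    [power of a power]
= (((w^(-16) · w^8) / u^3) · u^3) · u^2    [power of a power]
= ((w^(-8) / u^3) · u^3) · u^2    [product of powers]
= u^2w^(-8)    [quotient of powers; product of powers]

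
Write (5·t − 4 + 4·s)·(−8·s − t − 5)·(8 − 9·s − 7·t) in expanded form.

−247·s·t + 620·s^2·t + 353·s·t^2 + 107·t^2 + 35·t^3 − 308·t − 84·s − 364·s^2 + 160 + 288·s^3

(5·t − 4 + 4·s)·(−8·s − t − 5)·(8 − 9·s − 7·t)
= (−40·s·t − 5·t^2 − 25·t + 32·s + 4·t + 20 − 32·s^2 − 4·s·t − 20·s)·(8 − 9·s − 7·t)    [distributive law]
= (−44·s·t − 5·t^2 − 21·t + 12·s + 20 − 32·s^2)·(8 − 9·s − 7·t)    [combine like terms]
= −352·s·t + 396·s^2·t + 308·s·t^2 − 40·t^2 + 45·s·t^2 + 35·t^3 − 168·t + 189·s·t + 147·t^2 + 96·s − 108·s^2 − 84·s·t + 160 − 180·s − 140·t − 256·s^2 + 288·s^3 + 224·s^2·t    [distributive law]
= −247·s·t + 620·s^2·t + 353·s·t^2 + 107·t^2 + 35·t^3 − 308·t − 84·s − 364·s^2 + 160 + 288·s^3    [combine like terms]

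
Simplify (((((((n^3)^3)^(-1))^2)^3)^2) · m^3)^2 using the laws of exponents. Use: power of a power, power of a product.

m^6·n^(-216)

(((((((n^3)^3)^(-1))^2)^3)^2) · m^3)^2
= (((((((n^3)^3)^(-1))^2)^3)^2)^2) · ((m^3)^2)    [power of a product]
= ((((((n^3)^3)^(-1))^2)^3)^4) · ((m^3)^2)    [power of a power]
= (((((n^3)^3)^(-1))^2)^12) · ((m^3)^2)    [power of a power]
= ((((n^3)^3)^(-1))^24) · ((m^3)^2)    [power of a power]
= (((n^3)^3)^(-24)) · ((m^3)^2)    [power of a power]
= ((n^3)^(-72)) · ((m^3)^2)    [power of a power]
= n^(-216) · ((m^3)^2)    [power of a power]
= n^(-216) · m^6    [power of a power]
= m^6·n^(-216)    [rearrange]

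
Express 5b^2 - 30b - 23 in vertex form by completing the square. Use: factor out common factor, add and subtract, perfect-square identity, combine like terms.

5b^2 - 30b - 23
= 5(b^2 - 6b) - 23    [factor out 5 from the b-terms]
= 5(b^2 - 6b + 9 - 9) - 23    [add and subtract 9 inside the bracket]
= 5(b - 3)^2 - 45 - 23    [perfect-square identity]
= 5(b - 3)^2 - 68    [combine constants]

5(b - 3)^2 - 68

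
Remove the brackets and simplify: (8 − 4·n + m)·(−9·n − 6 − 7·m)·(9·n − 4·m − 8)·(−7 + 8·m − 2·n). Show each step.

(8 − 4·n + m)·(−9·n − 6 − 7·m)·(9·n − 4·m − 8)·(−7 + 8·m − 2·n)
= (−72·n − 48 − 56·m + 36·n^2 + 24·n + 28·m·n − 9·m·n − 6·m − 7·m^2)·(9·n − 4·m − 8)·(−7 + 8·m − 2·n)    [distributive law]
= (−48·n − 48 − 62·m + 36·n^2 + 19·m·n − 7·m^2)·(9·n − 4·m − 8)·(−7 + 8·m − 2·n)    [combine like terms]
= (−432·n^2 + 192·m·n + 384·n − 432·n + 192·m + 384 − 558·m·n + 248·m^2 + 496·m + 324·n^3 − 144·m·n^2 − 288·n^2 + 171·m·n^2 − 76·m^2·n − 152·m·n − 63·m^2·n + 28·m^3 + 56·m^2)·(−7 + 8·m − 2·n)    [distributive law]
= (−720·n^2 − 518·m·n − 48·n + 688·m + 384 + 304·m^2 + 324·n^3 + 27·m·n^2 − 139·m^2·n + 28·m^3)·(−7 + 8·m − 2·n)    [combine like terms]
= 5040·n^2 − 5760·m·n^2 + 1440·n^3 + 3626·m·n − 4144·m^2·n + 1036·m·n^2 + 336·n − 384·m·n + 96·n^2 − 4816·m + 5504·m^2 − 1376·m·n − 2688 + 3072·m − 768·n − 2128·m^2 + 2432·m^3 − 608·m^2·n − 2268·n^3 + 2592·m·n^3 − 648·n^4 − 189·m·n^2 + 216·m^2·n^2 − 54·m·n^3 + 973·m^2·n − 1112·m^3·n + 278·m^2·n^2 − 196·m^3 + 224·m^4 − 56·m^3·n    [distributive law]
= 5136·n^2 − 4913·m·n^2 − 828·n^3 + 1866·m·n − 3779·m^2·n − 432·n − 1744·m + 3376·m^2 − 2688 + 2236·m^3 + 2538·m·n^3 − 648·n^4 + 494·m^2·n^2 − 1168·m^3·n + 224·m^4    [combine like terms]

5136·n^2 − 4913·m·n^2 − 828·n^3 + 1866·m·n − 3779·m^2·n − 432·n − 1744·m + 3376·m^2 − 2688 + 2236·m^3 + 2538·m·n^3 − 648·n^4 + 494·m^2·n^2 − 1168·m^3·n + 224·m^4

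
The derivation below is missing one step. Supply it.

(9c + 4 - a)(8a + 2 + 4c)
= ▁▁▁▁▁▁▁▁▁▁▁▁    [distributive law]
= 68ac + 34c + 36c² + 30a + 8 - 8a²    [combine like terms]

By distributive law:

72ac + 18c + 36c² + 32a + 8 + 16c - 8a² - 2a - 4ac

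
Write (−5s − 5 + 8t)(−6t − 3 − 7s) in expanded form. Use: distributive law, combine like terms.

(−5s − 5 + 8t)(−6t − 3 − 7s)
= 30st + 15s + 35s^2 + 30t + 15 + 35s − 48t^2 − 24t − 56st    [distributive law]
= −26st + 50s + 35s^2 + 6t + 15 − 48t^2    [combine like terms]

−26st + 50s + 35s^2 + 6t + 15 − 48t^2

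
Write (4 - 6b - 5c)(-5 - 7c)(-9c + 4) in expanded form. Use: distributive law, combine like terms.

(4 - 6b - 5c)(-5 - 7c)(-9c + 4)
= (-20 - 28c + 30b + 42bc + 25c + 35c^2)(-9c + 4)    [distributive law]
= (-20 - 3c + 30b + 42bc + 35c^2)(-9c + 4)    [combine like terms]
= 180c - 80 + 27c^2 - 12c - 270bc + 120b - 378bc^2 + 168bc - 315c^3 + 140c^2    [distributive law]
= 168c - 80 + 167c^2 - 102bc + 120b - 378bc^2 - 315c^3    [combine like terms]

168c - 80 + 167c^2 - 102bc + 120b - 378bc^2 - 315c^3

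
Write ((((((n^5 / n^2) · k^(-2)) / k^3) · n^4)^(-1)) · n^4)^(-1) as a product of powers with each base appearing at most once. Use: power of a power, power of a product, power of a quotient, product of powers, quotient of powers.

((((((n^5 / n^2) · k^(-2)) / k^3) · n^4)^(-1)) · n^4)^(-1)
= ((((((n^5 / n^2) · k^(-2)) / k^3) · n^4)^(-1))^(-1)) · ((n^4)^(-1))    [power of a product]
= (((((n^5 / n^2) · k^(-2)) / k^3) · n^4)^1) · ((n^4)^(-1))    [power of a power]
= (((((n^5 / n^2) · k^(-2)) / k^3)^1) · ((n^4)^1)) · ((n^4)^(-1))    [power of a product]
= (((((n^5 / n^2) · k^(-2))^1) / ((k^3)^1)) · ((n^4)^1)) · ((n^4)^(-1))    [power of a quotient]
= (((((n^5 / n^2)^1) · ((k^(-2))^1)) / ((k^3)^1)) · ((n^4)^1)) · ((n^4)^(-1))    [power of a product]
= ((((((n^5)^1) / ((n^2)^1)) · ((k^(-2))^1)) / ((k^3)^1)) · ((n^4)^1)) · ((n^4)^(-1))    [power of a quotient]
= ((((n^5 / ((n^2)^1)) · ((k^(-2))^1)) / ((k^3)^1)) · ((n^4)^1)) · ((n^4)^(-1))    [power of a power]
= ((((n^5 / n^2) · ((k^(-2))^1)) / ((k^3)^1)) · ((n^4)^1)) · ((n^4)^(-1))    [power of a power]
= (((n^3 · ((k^(-2))^1)) / ((k^3)^1)) · ((n^4)^1)) · ((n^4)^(-1))    [quotient of powers]
= (((n^3 · k^(-2)) / ((k^3)^1)) · ((n^4)^1)) · ((n^4)^(-1))    [power of a power]
= (((n^3 · k^(-2)) / k^3) · ((n^4)^1)) · ((n^4)^(-1))    [power of a power]
= (((n^3 · k^(-2)) / k^3) · n^4) · ((n^4)^(-1))    [power of a power]
= (((n^3 · k^(-2)) / k^3) · n^4) · n^(-4)    [power of a power]
= k^(-5)n^3    [quotient of powers; product of powers]

k^(-5)n^3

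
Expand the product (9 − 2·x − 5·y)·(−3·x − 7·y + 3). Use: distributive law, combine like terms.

(9 − 2·x − 5·y)·(−3·x − 7·y + 3)
= −27·x − 63·y + 27 + 6·x² + 14·x·y − 6·x + 15·x·y + 35·y² − 15·y    [distributive law]
= −33·x − 78·y + 27 + 6·x² + 29·x·y + 35·y²    [combine like terms]

−33·x − 78·y + 27 + 6·x² + 29·x·y + 35·y²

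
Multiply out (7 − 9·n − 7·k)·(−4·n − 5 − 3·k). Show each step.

17·n − 35 + 14·k + 36·n^2 + 55·k·n + 21·k^2

(7 − 9·n − 7·k)·(−4·n − 5 − 3·k)
= −28·n − 35 − 21·k + 36·n^2 + 45·n + 27·k·n + 28·k·n + 35·k + 21·k^2    [distributive law]
= 17·n − 35 + 14·k + 36·n^2 + 55·k·n + 21·k^2    [combine like terms]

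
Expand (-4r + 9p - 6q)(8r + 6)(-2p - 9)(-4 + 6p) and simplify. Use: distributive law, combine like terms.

(-4r + 9p - 6q)(8r + 6)(-2p - 9)(-4 + 6p)
= (-32r² - 24r + 72pr + 54p - 48qr - 36q)(-2p - 9)(-4 + 6p)    [distributive law]
= (64pr² + 288r² + 48pr + 216r - 144p²r - 648pr - 108p² - 486p + 96pqr + 432qr + 72pq + 324q)(-4 + 6p)    [distributive law]
= (64pr² + 288r² - 600pr + 216r - 144p²r - 108p² - 486p + 96pqr + 432qr + 72pq + 324q)(-4 + 6p)    [combine like terms]
= -256pr² + 384p²r² - 1152r² + 1728pr² + 2400pr - 3600p²r - 864r + 1296pr + 576p²r - 864p³r + 432p² - 648p³ + 1944p - 2916p² - 384pqr + 576p²qr - 1728qr + 2592pqr - 288pq + 432p²q - 1296q + 1944pq    [distributive law]
= 1472pr² + 384p²r² - 1152r² + 3696pr - 3024p²r - 864r - 864p³r - 2484p² - 648p³ + 1944p + 2208pqr + 576p²qr - 1728qr + 1656pq + 432p²q - 1296q    [combine like terms]

1472pr² + 384p²r² - 1152r² + 3696pr - 3024p²r - 864r - 864p³r - 2484p² - 648p³ + 1944p + 2208pqr + 576p²qr - 1728qr + 1656pq + 432p²q - 1296q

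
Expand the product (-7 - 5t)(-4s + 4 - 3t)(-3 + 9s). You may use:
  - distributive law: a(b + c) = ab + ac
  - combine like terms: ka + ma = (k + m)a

(-7 - 5t)(-4s + 4 - 3t)(-3 + 9s)
= (28s - 28 + 21t + 20st - 20t + 15t^2)(-3 + 9s)    [distributive law]
= (28s - 28 + t + 20st + 15t^2)(-3 + 9s)    [combine like terms]
= -84s + 252s^2 + 84 - 252s - 3t + 9st - 60st + 180s^2t - 45t^2 + 135st^2    [distributive law]
= -336s + 252s^2 + 84 - 3t - 51st + 180s^2t - 45t^2 + 135st^2    [combine like terms]

-336s + 252s^2 + 84 - 3t - 51st + 180s^2t - 45t^2 + 135st^2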